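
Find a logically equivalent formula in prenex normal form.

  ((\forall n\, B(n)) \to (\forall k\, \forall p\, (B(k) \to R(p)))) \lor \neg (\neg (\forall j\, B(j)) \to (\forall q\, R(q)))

Rewrite implications/biconditionals: A → B as ¬A ∨ B.
  \neg (\forall n\, B(n)) \lor (\forall k\, \forall p\, (\neg B(k) \lor R(p))) \lor \neg (\neg \neg (\forall j\, B(j)) \lor (\forall q\, R(q)))
Drive negations inward (¬∀x A ≡ ∃x ¬A, ¬∃x A ≡ ∀x ¬A, De Morgan for ∧/∨):
  (\exists n\, \neg B(n)) \lor (\forall k\, \forall p\, (\neg B(k) \lor R(p))) \lor (\exists j\, \neg B(j)) \land (\exists q\, \neg R(q))
All bound variables are already distinct, so no renaming is needed.
Extract every quantifier outward, since the variables are now distinct and don't occur free across branches:
  \exists n\, \forall k\, \forall p\, \exists j\, \exists q\, (\neg B(n) \lor \neg B(k) \lor R(p) \lor \neg B(j) \land \neg R(q))

\exists n\, \forall k\, \forall p\, \exists j\, \exists q\, (\neg B(n) \lor \neg B(k) \lor R(p) \lor \neg B(j) \land \neg R(q))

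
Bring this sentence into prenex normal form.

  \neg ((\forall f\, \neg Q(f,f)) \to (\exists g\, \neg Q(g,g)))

Rewrite implications/biconditionals: A → B as ¬A ∨ B.
  \neg (\neg (\forall f\, \neg Q(f,f)) \lor (\exists g\, \neg Q(g,g)))
Move each ¬ inward, flipping quantifiers it crosses:
  (\forall f\, \neg Q(f,f)) \land (\forall g\, Q(g,g))
All bound variables are already distinct, so no renaming is needed.
Extract every quantifier outward, since the variables are now distinct and don't occur free across branches:
  \forall f\, \forall g\, (\neg Q(f,f) \land Q(g,g))

\forall f\, \forall g\, (\neg Q(f,f) \land Q(g,g))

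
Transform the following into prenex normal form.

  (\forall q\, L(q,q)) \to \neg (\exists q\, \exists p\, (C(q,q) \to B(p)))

Eliminate → and ↔ using ¬ and ∨.
  \neg (\forall q\, L(q,q)) \lor \neg (\exists q\, \exists p\, (\neg C(q,q) \lor B(p)))
Drive negations inward (¬∀x A ≡ ∃x ¬A, ¬∃x A ≡ ∀x ¬A, De Morgan for ∧/∨):
  (\exists q\, \neg L(q,q)) \lor (\forall q\, \forall p\, (C(q,q) \land \neg B(p)))
Give each quantifier a distinct variable: q↦c.
  (\exists q\, \neg L(q,q)) \lor (\forall c\, \forall p\, (C(c,c) \land \neg B(p)))
Finally move all quantifiers to the prefix:
  \exists q\, \forall c\, \forall p\, (\neg L(q,q) \lor C(c,c) \land \neg B(p))

\exists q\, \forall c\, \forall p\, (\neg L(q,q) \lor C(c,c) \land \neg B(p))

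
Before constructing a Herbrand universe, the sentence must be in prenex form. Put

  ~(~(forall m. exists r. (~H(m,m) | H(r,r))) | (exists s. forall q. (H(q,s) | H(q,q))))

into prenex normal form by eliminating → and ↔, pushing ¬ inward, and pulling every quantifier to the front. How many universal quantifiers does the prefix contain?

2

Move each ¬ inward, flipping quantifiers it crosses:
  (forall m. exists r. (~H(m,m) | H(r,r))) & (forall s. exists q. (~H(q,s) & ~H(q,q)))
All bound variables are already distinct, so no renaming is needed.
Extract every quantifier outward, since the variables are now distinct and don't occur free across branches:
  forall m. exists r. forall s. exists q. ((~H(m,m) | H(r,r)) & ~H(q,s) & ~H(q,q))
The prefix is forall m exists r forall s exists q: 2 universal, 2 existential.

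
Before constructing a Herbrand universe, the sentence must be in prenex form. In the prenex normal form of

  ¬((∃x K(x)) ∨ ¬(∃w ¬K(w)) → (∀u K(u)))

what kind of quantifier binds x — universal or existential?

Rewrite implications/biconditionals: A → B as ¬A ∨ B.
  ¬(¬((∃x K(x)) ∨ ¬(∃w ¬K(w))) ∨ (∀u K(u)))
Move each ¬ inward, flipping quantifiers it crosses:
  ((∃x K(x)) ∨ (∀w K(w))) ∧ (∃u ¬K(u))
Pull the quantifiers to the front (each side's bound variable is not free in the other side):
  ∃x ∀w ∃u ((K(x) ∨ K(w)) ∧ ¬K(u))
The quantifier ∃x sits under an even number of negations (counting the antecedent side of each →), so it remains existential.

existential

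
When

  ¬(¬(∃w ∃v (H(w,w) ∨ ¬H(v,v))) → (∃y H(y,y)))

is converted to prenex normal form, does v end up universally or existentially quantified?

universal

Rewrite implications/biconditionals: A → B as ¬A ∨ B.
  ¬(¬¬(∃w ∃v (H(w,w) ∨ ¬H(v,v))) ∨ (∃y H(y,y)))
Move each ¬ inward, flipping quantifiers it crosses:
  (∀w ∀v (¬H(w,w) ∧ H(v,v))) ∧ (∀y ¬H(y,y))
All bound variables are already distinct, so no renaming is needed.
Finally move all quantifiers to the prefix:
  ∀w ∀v ∀y (¬H(w,w) ∧ H(v,v) ∧ ¬H(y,y))
The quantifier ∃v sits under an odd number of negations (counting the antecedent side of each →), so it flips to ∀v.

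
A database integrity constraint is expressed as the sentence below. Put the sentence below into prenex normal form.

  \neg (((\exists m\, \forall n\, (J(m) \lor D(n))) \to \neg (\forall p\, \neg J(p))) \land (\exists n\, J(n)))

Eliminate → and ↔ using ¬ and ∨.
  \neg ((\neg (\exists m\, \forall n\, (J(m) \lor D(n))) \lor \neg (\forall p\, \neg J(p))) \land (\exists n\, J(n)))
Drive negations inward (¬∀x A ≡ ∃x ¬A, ¬∃x A ≡ ∀x ¬A, De Morgan for ∧/∨):
  (\exists m\, \forall n\, (J(m) \lor D(n))) \land (\forall p\, \neg J(p)) \lor (\forall n\, \neg J(n))
Rename bound variables to avoid capture: n↦z.
  (\exists m\, \forall n\, (J(m) \lor D(n))) \land (\forall p\, \neg J(p)) \lor (\forall z\, \neg J(z))
Extract every quantifier outward, since the variables are now distinct and don't occur free across branches:
  \exists m\, \forall n\, \forall p\, \forall z\, ((J(m) \lor D(n)) \land \neg J(p) \lor \neg J(z))

\exists m\, \forall n\, \forall p\, \forall z\, ((J(m) \lor D(n)) \land \neg J(p) \lor \neg J(z))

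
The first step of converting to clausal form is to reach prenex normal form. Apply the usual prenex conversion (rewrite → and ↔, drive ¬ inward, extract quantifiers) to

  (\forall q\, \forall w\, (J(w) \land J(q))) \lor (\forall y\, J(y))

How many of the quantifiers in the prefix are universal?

3

All bound variables are already distinct, so no renaming is needed.
Extract every quantifier outward, since the variables are now distinct and don't occur free across branches:
  \forall q\, \forall w\, \forall y\, (J(w) \land J(q) \lor J(y))
The prefix is \forall q \forall w \forall y: 3 universal, 0 existential.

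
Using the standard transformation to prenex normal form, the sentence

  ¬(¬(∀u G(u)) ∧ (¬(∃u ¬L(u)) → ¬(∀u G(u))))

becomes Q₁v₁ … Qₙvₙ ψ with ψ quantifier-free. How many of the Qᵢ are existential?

0

First replace A → B with ¬A ∨ B.
  ¬(¬(∀u G(u)) ∧ (¬¬(∃u ¬L(u)) ∨ ¬(∀u G(u))))
Move each ¬ inward, flipping quantifiers it crosses:
  (∀u G(u)) ∨ (∀u L(u)) ∧ (∀u G(u))
Rename bound variables to avoid capture: u↦w1, u↦r.
  (∀u G(u)) ∨ (∀w1 L(w1)) ∧ (∀r G(r))
Extract every quantifier outward, since the variables are now distinct and don't occur free across branches:
  ∀u ∀w1 ∀r (G(u) ∨ L(w1) ∧ G(r))
The prefix is ∀u ∀w1 ∀r: 3 universal, 0 existential.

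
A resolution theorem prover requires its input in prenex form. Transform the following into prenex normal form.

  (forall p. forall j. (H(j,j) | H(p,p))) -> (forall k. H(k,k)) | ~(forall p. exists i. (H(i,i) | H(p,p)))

Rewrite implications/biconditionals: A → B as ¬A ∨ B.
  ~(forall p. forall j. (H(j,j) | H(p,p))) | (forall k. H(k,k)) | ~(forall p. exists i. (H(i,i) | H(p,p)))
Push ¬ through the quantifiers and connectives to reach negation normal form:
  (exists p. exists j. (~H(j,j) & ~H(p,p))) | (forall k. H(k,k)) | (exists p. forall i. (~H(i,i) & ~H(p,p)))
Rename bound variables to avoid capture: p↦b.
  (exists p. exists j. (~H(j,j) & ~H(p,p))) | (forall k. H(k,k)) | (exists b. forall i. (~H(i,i) & ~H(b,b)))
Extract every quantifier outward, since the variables are now distinct and don't occur free across branches:
  exists p. exists j. forall k. exists b. forall i. (~H(j,j) & ~H(p,p) | H(k,k) | ~H(i,i) & ~H(b,b))

exists p. exists j. forall k. exists b. forall i. (~H(j,j) & ~H(p,p) | H(k,k) | ~H(i,i) & ~H(b,b))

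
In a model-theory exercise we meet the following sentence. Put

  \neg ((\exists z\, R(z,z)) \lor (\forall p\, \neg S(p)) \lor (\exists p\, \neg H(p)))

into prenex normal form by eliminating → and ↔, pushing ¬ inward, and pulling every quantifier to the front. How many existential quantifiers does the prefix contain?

Push ¬ through the quantifiers and connectives to reach negation normal form:
  (\forall z\, \neg R(z,z)) \land (\exists p\, S(p)) \land (\forall p\, H(p))
Give each quantifier a distinct variable: p↦w1.
  (\forall z\, \neg R(z,z)) \land (\exists p\, S(p)) \land (\forall w1\, H(w1))
Finally move all quantifiers to the prefix:
  \forall z\, \exists p\, \forall w1\, (\neg R(z,z) \land S(p) \land H(w1))
The prefix is \forall z \exists p \forall w1: 2 universal, 1 existential.

1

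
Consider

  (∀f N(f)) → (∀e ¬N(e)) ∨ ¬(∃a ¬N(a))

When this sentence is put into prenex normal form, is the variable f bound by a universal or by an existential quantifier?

First replace A → B with ¬A ∨ B.
  ¬(∀f N(f)) ∨ (∀e ¬N(e)) ∨ ¬(∃a ¬N(a))
Push ¬ through the quantifiers and connectives to reach negation normal form:
  (∃f ¬N(f)) ∨ (∀e ¬N(e)) ∨ (∀a N(a))
All bound variables are already distinct, so no renaming is needed.
Finally move all quantifiers to the prefix:
  ∃f ∀e ∀a (¬N(f) ∨ ¬N(e) ∨ N(a))
The quantifier ∀f sits under an odd number of negations (counting the antecedent side of each →), so it flips to ∃f.

existential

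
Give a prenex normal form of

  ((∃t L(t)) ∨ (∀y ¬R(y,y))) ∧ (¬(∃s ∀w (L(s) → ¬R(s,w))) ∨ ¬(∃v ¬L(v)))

Eliminate → and ↔ using ¬ and ∨.
  ((∃t L(t)) ∨ (∀y ¬R(y,y))) ∧ (¬(∃s ∀w (¬L(s) ∨ ¬R(s,w))) ∨ ¬(∃v ¬L(v)))
Drive negations inward (¬∀x A ≡ ∃x ¬A, ¬∃x A ≡ ∀x ¬A, De Morgan for ∧/∨):
  ((∃t L(t)) ∨ (∀y ¬R(y,y))) ∧ ((∀s ∃w (L(s) ∧ R(s,w))) ∨ (∀v L(v)))
Pull the quantifiers to the front (each side's bound variable is not free in the other side):
  ∃t ∀y ∀s ∃w ∀v ((L(t) ∨ ¬R(y,y)) ∧ (L(s) ∧ R(s,w) ∨ L(v)))

∃t ∀y ∀s ∃w ∀v ((L(t) ∨ ¬R(y,y)) ∧ (L(s) ∧ R(s,w) ∨ L(v)))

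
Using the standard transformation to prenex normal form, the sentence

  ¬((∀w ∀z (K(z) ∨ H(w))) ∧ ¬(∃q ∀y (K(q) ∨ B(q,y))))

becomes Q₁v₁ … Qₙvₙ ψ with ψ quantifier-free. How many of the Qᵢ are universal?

1

Drive negations inward (¬∀x A ≡ ∃x ¬A, ¬∃x A ≡ ∀x ¬A, De Morgan for ∧/∨):
  (∃w ∃z (¬K(z) ∧ ¬H(w))) ∨ (∃q ∀y (K(q) ∨ B(q,y)))
Pull the quantifiers to the front (each side's bound variable is not free in the other side):
  ∃w ∃z ∃q ∀y (¬K(z) ∧ ¬H(w) ∨ K(q) ∨ B(q,y))
The prefix is ∃w ∃z ∃q ∀y: 1 universal, 3 existential.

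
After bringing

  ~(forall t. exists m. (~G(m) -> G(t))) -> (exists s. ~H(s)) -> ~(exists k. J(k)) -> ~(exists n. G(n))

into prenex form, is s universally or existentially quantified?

universal

First replace A → B with ¬A ∨ B.
  ~~(forall t. exists m. (~~G(m) | G(t))) | ~(exists s. ~H(s)) | ~~(exists k. J(k)) | ~(exists n. G(n))
Drive negations inward (¬∀x A ≡ ∃x ¬A, ¬∃x A ≡ ∀x ¬A, De Morgan for ∧/∨):
  (forall t. exists m. (G(m) | G(t))) | (forall s. H(s)) | (exists k. J(k)) | (forall n. ~G(n))
All bound variables are already distinct, so no renaming is needed.
Finally move all quantifiers to the prefix:
  forall t. exists m. forall s. exists k. forall n. (G(m) | G(t) | H(s) | J(k) | ~G(n))
The quantifier exists s sits under an odd number of negations (counting the antecedent side of each →), so it flips to forall s.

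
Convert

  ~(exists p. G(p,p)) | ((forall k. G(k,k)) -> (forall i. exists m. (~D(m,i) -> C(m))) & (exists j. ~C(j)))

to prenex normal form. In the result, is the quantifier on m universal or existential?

First replace A → B with ¬A ∨ B.
  ~(exists p. G(p,p)) | ~(forall k. G(k,k)) | (forall i. exists m. (~~D(m,i) | C(m))) & (exists j. ~C(j))
Push ¬ through the quantifiers and connectives to reach negation normal form:
  (forall p. ~G(p,p)) | (exists k. ~G(k,k)) | (forall i. exists m. (D(m,i) | C(m))) & (exists j. ~C(j))
All bound variables are already distinct, so no renaming is needed.
Pull the quantifiers to the front (each side's bound variable is not free in the other side):
  forall p. exists k. forall i. exists m. exists j. (~G(p,p) | ~G(k,k) | (D(m,i) | C(m)) & ~C(j))
The quantifier exists m sits under an even number of negations (counting the antecedent side of each →), so it remains existential.

existential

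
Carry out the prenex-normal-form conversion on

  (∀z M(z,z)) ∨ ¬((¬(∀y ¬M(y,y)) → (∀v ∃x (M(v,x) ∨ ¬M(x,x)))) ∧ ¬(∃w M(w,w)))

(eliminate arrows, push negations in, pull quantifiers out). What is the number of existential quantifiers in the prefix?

3

Rewrite implications/biconditionals: A → B as ¬A ∨ B.
  (∀z M(z,z)) ∨ ¬((¬¬(∀y ¬M(y,y)) ∨ (∀v ∃x (M(v,x) ∨ ¬M(x,x)))) ∧ ¬(∃w M(w,w)))
Move each ¬ inward, flipping quantifiers it crosses:
  (∀z M(z,z)) ∨ (∃y M(y,y)) ∧ (∃v ∀x (¬M(v,x) ∧ M(x,x))) ∨ (∃w M(w,w))
Extract every quantifier outward, since the variables are now distinct and don't occur free across branches:
  ∀z ∃y ∃v ∀x ∃w (M(z,z) ∨ M(y,y) ∧ ¬M(v,x) ∧ M(x,x) ∨ M(w,w))
The prefix is ∀z ∃y ∃v ∀x ∃w: 2 universal, 3 existential.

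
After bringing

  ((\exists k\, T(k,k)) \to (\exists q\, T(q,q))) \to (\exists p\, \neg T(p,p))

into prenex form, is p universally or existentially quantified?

Rewrite implications/biconditionals: A → B as ¬A ∨ B.
  \neg (\neg (\exists k\, T(k,k)) \lor (\exists q\, T(q,q))) \lor (\exists p\, \neg T(p,p))
Move each ¬ inward, flipping quantifiers it crosses:
  (\exists k\, T(k,k)) \land (\forall q\, \neg T(q,q)) \lor (\exists p\, \neg T(p,p))
Finally move all quantifiers to the prefix:
  \exists k\, \forall q\, \exists p\, (T(k,k) \land \neg T(q,q) \lor \neg T(p,p))
The quantifier \exists p sits under an even number of negations (counting the antecedent side of each →), so it remains existential.

existential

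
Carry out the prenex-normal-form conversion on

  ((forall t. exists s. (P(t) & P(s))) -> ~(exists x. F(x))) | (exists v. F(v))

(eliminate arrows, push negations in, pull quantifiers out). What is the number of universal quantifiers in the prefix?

Rewrite implications/biconditionals: A → B as ¬A ∨ B.
  ~(forall t. exists s. (P(t) & P(s))) | ~(exists x. F(x)) | (exists v. F(v))
Move each ¬ inward, flipping quantifiers it crosses:
  (exists t. forall s. (~P(t) | ~P(s))) | (forall x. ~F(x)) | (exists v. F(v))
Extract every quantifier outward, since the variables are now distinct and don't occur free across branches:
  exists t. forall s. forall x. exists v. (~P(t) | ~P(s) | ~F(x) | F(v))
The prefix is exists t forall s forall x exists v: 2 universal, 2 existential.

2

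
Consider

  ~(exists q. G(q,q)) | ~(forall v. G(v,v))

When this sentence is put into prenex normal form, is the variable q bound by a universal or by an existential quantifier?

Drive negations inward (¬∀x A ≡ ∃x ¬A, ¬∃x A ≡ ∀x ¬A, De Morgan for ∧/∨):
  (forall q. ~G(q,q)) | (exists v. ~G(v,v))
Extract every quantifier outward, since the variables are now distinct and don't occur free across branches:
  forall q. exists v. (~G(q,q) | ~G(v,v))
The quantifier exists q sits under an odd number of negations, so it flips to forall q.

universal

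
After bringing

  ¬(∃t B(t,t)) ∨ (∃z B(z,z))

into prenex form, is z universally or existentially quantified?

existential

Push ¬ through the quantifiers and connectives to reach negation normal form:
  (∀t ¬B(t,t)) ∨ (∃z B(z,z))
All bound variables are already distinct, so no renaming is needed.
Finally move all quantifiers to the prefix:
  ∀t ∃z (¬B(t,t) ∨ B(z,z))
The quantifier ∃z sits under an even number of negations, so it remains existential.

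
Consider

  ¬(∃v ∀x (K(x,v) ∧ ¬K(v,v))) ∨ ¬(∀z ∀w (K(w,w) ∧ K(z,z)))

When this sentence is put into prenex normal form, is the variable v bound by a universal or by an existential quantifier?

universal

Move each ¬ inward, flipping quantifiers it crosses:
  (∀v ∃x (¬K(x,v) ∨ K(v,v))) ∨ (∃z ∃w (¬K(w,w) ∨ ¬K(z,z)))
All bound variables are already distinct, so no renaming is needed.
Pull the quantifiers to the front (each side's bound variable is not free in the other side):
  ∀v ∃x ∃z ∃w (¬K(x,v) ∨ K(v,v) ∨ ¬K(w,w) ∨ ¬K(z,z))
The quantifier ∃v sits under an odd number of negations, so it flips to ∀v.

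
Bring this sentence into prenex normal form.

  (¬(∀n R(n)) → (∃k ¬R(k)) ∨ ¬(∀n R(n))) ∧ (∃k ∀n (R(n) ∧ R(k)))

∀n ∃k ∃y ∃q ∀w1 ((R(n) ∨ ¬R(k) ∨ ¬R(y)) ∧ R(w1) ∧ R(q))

Rewrite implications/biconditionals: A → B as ¬A ∨ B.
  (¬¬(∀n R(n)) ∨ (∃k ¬R(k)) ∨ ¬(∀n R(n))) ∧ (∃k ∀n (R(n) ∧ R(k)))
Push ¬ through the quantifiers and connectives to reach negation normal form:
  ((∀n R(n)) ∨ (∃k ¬R(k)) ∨ (∃n ¬R(n))) ∧ (∃k ∀n (R(n) ∧ R(k)))
Give each quantifier a distinct variable: n↦y, k↦q, n↦w1.
  ((∀n R(n)) ∨ (∃k ¬R(k)) ∨ (∃y ¬R(y))) ∧ (∃q ∀w1 (R(w1) ∧ R(q)))
Finally move all quantifiers to the prefix:
  ∀n ∃k ∃y ∃q ∀w1 ((R(n) ∨ ¬R(k) ∨ ¬R(y)) ∧ R(w1) ∧ R(q))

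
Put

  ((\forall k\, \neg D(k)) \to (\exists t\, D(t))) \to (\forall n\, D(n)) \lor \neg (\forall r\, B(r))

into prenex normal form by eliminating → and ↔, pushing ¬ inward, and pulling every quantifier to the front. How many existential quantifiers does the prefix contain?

Eliminate → and ↔ using ¬ and ∨.
  \neg (\neg (\forall k\, \neg D(k)) \lor (\exists t\, D(t))) \lor (\forall n\, D(n)) \lor \neg (\forall r\, B(r))
Move each ¬ inward, flipping quantifiers it crosses:
  (\forall k\, \neg D(k)) \land (\forall t\, \neg D(t)) \lor (\forall n\, D(n)) \lor (\exists r\, \neg B(r))
All bound variables are already distinct, so no renaming is needed.
Extract every quantifier outward, since the variables are now distinct and don't occur free across branches:
  \forall k\, \forall t\, \forall n\, \exists r\, (\neg D(k) \land \neg D(t) \lor D(n) \lor \neg B(r))
The prefix is \forall k \forall t \forall n \exists r: 3 universal, 1 existential.

1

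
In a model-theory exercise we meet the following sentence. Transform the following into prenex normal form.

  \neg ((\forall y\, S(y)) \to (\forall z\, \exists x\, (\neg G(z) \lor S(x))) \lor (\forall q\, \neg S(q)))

\forall y\, \exists z\, \forall x\, \exists q\, (S(y) \land G(z) \land \neg S(x) \land S(q))

Eliminate → and ↔ using ¬ and ∨.
  \neg (\neg (\forall y\, S(y)) \lor (\forall z\, \exists x\, (\neg G(z) \lor S(x))) \lor (\forall q\, \neg S(q)))
Push ¬ through the quantifiers and connectives to reach negation normal form:
  (\forall y\, S(y)) \land (\exists z\, \forall x\, (G(z) \land \neg S(x))) \land (\exists q\, S(q))
All bound variables are already distinct, so no renaming is needed.
Extract every quantifier outward, since the variables are now distinct and don't occur free across branches:
  \forall y\, \exists z\, \forall x\, \exists q\, (S(y) \land G(z) \land \neg S(x) \land S(q))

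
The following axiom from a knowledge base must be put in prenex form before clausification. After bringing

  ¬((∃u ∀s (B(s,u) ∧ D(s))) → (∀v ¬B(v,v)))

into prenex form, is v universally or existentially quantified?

existential

First replace A → B with ¬A ∨ B.
  ¬(¬(∃u ∀s (B(s,u) ∧ D(s))) ∨ (∀v ¬B(v,v)))
Move each ¬ inward, flipping quantifiers it crosses:
  (∃u ∀s (B(s,u) ∧ D(s))) ∧ (∃v B(v,v))
All bound variables are already distinct, so no renaming is needed.
Extract every quantifier outward, since the variables are now distinct and don't occur free across branches:
  ∃u ∀s ∃v (B(s,u) ∧ D(s) ∧ B(v,v))
The quantifier ∀v sits under an odd number of negations (counting the antecedent side of each →), so it flips to ∃v.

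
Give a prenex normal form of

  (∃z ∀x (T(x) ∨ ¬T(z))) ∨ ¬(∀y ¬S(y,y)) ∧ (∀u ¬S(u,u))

∃z ∀x ∃y ∀u (T(x) ∨ ¬T(z) ∨ S(y,y) ∧ ¬S(u,u))

Push ¬ through the quantifiers and connectives to reach negation normal form:
  (∃z ∀x (T(x) ∨ ¬T(z))) ∨ (∃y S(y,y)) ∧ (∀u ¬S(u,u))
All bound variables are already distinct, so no renaming is needed.
Finally move all quantifiers to the prefix:
  ∃z ∀x ∃y ∀u (T(x) ∨ ¬T(z) ∨ S(y,y) ∧ ¬S(u,u))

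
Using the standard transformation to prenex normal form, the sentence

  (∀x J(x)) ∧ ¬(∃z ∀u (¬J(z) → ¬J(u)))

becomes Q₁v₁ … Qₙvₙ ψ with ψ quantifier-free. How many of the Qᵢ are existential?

1

Eliminate → and ↔ using ¬ and ∨.
  (∀x J(x)) ∧ ¬(∃z ∀u (¬¬J(z) ∨ ¬J(u)))
Push ¬ through the quantifiers and connectives to reach negation normal form:
  (∀x J(x)) ∧ (∀z ∃u (¬J(z) ∧ J(u)))
Finally move all quantifiers to the prefix:
  ∀x ∀z ∃u (J(x) ∧ ¬J(z) ∧ J(u))
The prefix is ∀x ∀z ∃u: 2 universal, 1 existential.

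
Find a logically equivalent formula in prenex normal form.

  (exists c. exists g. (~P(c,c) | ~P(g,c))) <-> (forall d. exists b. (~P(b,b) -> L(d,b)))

Rewrite implications/biconditionals: A → B as ¬A ∨ B; A ↔ B as (¬A ∨ B) ∧ (¬B ∨ A).
  (~(exists c. exists g. (~P(c,c) | ~P(g,c))) | (forall d. exists b. (~~P(b,b) | L(d,b)))) & (~(forall d. exists b. (~~P(b,b) | L(d,b))) | (exists c. exists g. (~P(c,c) | ~P(g,c))))
Drive negations inward (¬∀x A ≡ ∃x ¬A, ¬∃x A ≡ ∀x ¬A, De Morgan for ∧/∨):
  ((forall c. forall g. (P(c,c) & P(g,c))) | (forall d. exists b. (P(b,b) | L(d,b)))) & ((exists d. forall b. (~P(b,b) & ~L(d,b))) | (exists c. exists g. (~P(c,c) | ~P(g,c))))
Give each quantifier a distinct variable: d↦w, b↦u, c↦x, g↦z.
  ((forall c. forall g. (P(c,c) & P(g,c))) | (forall d. exists b. (P(b,b) | L(d,b)))) & ((exists w. forall u. (~P(u,u) & ~L(w,u))) | (exists x. exists z. (~P(x,x) | ~P(z,x))))
Extract every quantifier outward, since the variables are now distinct and don't occur free across branches:
  forall c. forall g. forall d. exists b. exists w. forall u. exists x. exists z. ((P(c,c) & P(g,c) | P(b,b) | L(d,b)) & (~P(u,u) & ~L(w,u) | ~P(x,x) | ~P(z,x)))

forall c. forall g. forall d. exists b. exists w. forall u. exists x. exists z. ((P(c,c) & P(g,c) | P(b,b) | L(d,b)) & (~P(u,u) & ~L(w,u) | ~P(x,x) | ~P(z,x)))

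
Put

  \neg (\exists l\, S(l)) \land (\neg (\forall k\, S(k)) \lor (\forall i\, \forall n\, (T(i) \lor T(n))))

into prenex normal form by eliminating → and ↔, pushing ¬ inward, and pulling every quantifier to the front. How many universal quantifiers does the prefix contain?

3

Move each ¬ inward, flipping quantifiers it crosses:
  (\forall l\, \neg S(l)) \land ((\exists k\, \neg S(k)) \lor (\forall i\, \forall n\, (T(i) \lor T(n))))
All bound variables are already distinct, so no renaming is needed.
Finally move all quantifiers to the prefix:
  \forall l\, \exists k\, \forall i\, \forall n\, (\neg S(l) \land (\neg S(k) \lor T(i) \lor T(n)))
The prefix is \forall l \exists k \forall i \forall n: 3 universal, 1 existential.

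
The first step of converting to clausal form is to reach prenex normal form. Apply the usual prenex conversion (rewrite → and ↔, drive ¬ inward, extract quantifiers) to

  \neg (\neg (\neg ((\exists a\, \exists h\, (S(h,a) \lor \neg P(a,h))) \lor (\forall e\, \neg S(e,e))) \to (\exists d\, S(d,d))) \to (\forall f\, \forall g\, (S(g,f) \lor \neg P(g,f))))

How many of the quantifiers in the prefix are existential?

Eliminate → and ↔ using ¬ and ∨.
  \neg (\neg \neg (\neg \neg ((\exists a\, \exists h\, (S(h,a) \lor \neg P(a,h))) \lor (\forall e\, \neg S(e,e))) \lor (\exists d\, S(d,d))) \lor (\forall f\, \forall g\, (S(g,f) \lor \neg P(g,f))))
Push ¬ through the quantifiers and connectives to reach negation normal form:
  (\forall a\, \forall h\, (\neg S(h,a) \land P(a,h))) \land (\exists e\, S(e,e)) \land (\forall d\, \neg S(d,d)) \land (\exists f\, \exists g\, (\neg S(g,f) \land P(g,f)))
Finally move all quantifiers to the prefix:
  \forall a\, \forall h\, \exists e\, \forall d\, \exists f\, \exists g\, (\neg S(h,a) \land P(a,h) \land S(e,e) \land \neg S(d,d) \land \neg S(g,f) \land P(g,f))
The prefix is \forall a \forall h \exists e \forall d \exists f \exists g: 3 universal, 3 existential.

3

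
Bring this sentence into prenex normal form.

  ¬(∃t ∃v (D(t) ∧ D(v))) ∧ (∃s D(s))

Move each ¬ inward, flipping quantifiers it crosses:
  (∀t ∀v (¬D(t) ∨ ¬D(v))) ∧ (∃s D(s))
Pull the quantifiers to the front (each side's bound variable is not free in the other side):
  ∀t ∀v ∃s ((¬D(t) ∨ ¬D(v)) ∧ D(s))

∀t ∀v ∃s ((¬D(t) ∨ ¬D(v)) ∧ D(s))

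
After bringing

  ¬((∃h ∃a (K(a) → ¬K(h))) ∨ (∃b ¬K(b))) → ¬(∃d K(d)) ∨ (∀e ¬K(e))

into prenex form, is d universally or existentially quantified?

Eliminate → and ↔ using ¬ and ∨.
  ¬¬((∃h ∃a (¬K(a) ∨ ¬K(h))) ∨ (∃b ¬K(b))) ∨ ¬(∃d K(d)) ∨ (∀e ¬K(e))
Push ¬ through the quantifiers and connectives to reach negation normal form:
  (∃h ∃a (¬K(a) ∨ ¬K(h))) ∨ (∃b ¬K(b)) ∨ (∀d ¬K(d)) ∨ (∀e ¬K(e))
All bound variables are already distinct, so no renaming is needed.
Finally move all quantifiers to the prefix:
  ∃h ∃a ∃b ∀d ∀e (¬K(a) ∨ ¬K(h) ∨ ¬K(b) ∨ ¬K(d) ∨ ¬K(e))
The quantifier ∃d sits under an odd number of negations (counting the antecedent side of each →), so it flips to ∀d.

universal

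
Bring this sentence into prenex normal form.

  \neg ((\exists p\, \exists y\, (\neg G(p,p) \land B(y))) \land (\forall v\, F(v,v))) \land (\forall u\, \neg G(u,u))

Move each ¬ inward, flipping quantifiers it crosses:
  ((\forall p\, \forall y\, (G(p,p) \lor \neg B(y))) \lor (\exists v\, \neg F(v,v))) \land (\forall u\, \neg G(u,u))
All bound variables are already distinct, so no renaming is needed.
Finally move all quantifiers to the prefix:
  \forall p\, \forall y\, \exists v\, \forall u\, ((G(p,p) \lor \neg B(y) \lor \neg F(v,v)) \land \neg G(u,u))

\forall p\, \forall y\, \exists v\, \forall u\, ((G(p,p) \lor \neg B(y) \lor \neg F(v,v)) \land \neg G(u,u))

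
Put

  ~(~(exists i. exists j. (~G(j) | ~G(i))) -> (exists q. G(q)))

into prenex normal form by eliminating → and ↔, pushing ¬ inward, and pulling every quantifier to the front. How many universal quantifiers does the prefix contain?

3

Rewrite implications/biconditionals: A → B as ¬A ∨ B.
  ~(~~(exists i. exists j. (~G(j) | ~G(i))) | (exists q. G(q)))
Move each ¬ inward, flipping quantifiers it crosses:
  (forall i. forall j. (G(j) & G(i))) & (forall q. ~G(q))
All bound variables are already distinct, so no renaming is needed.
Finally move all quantifiers to the prefix:
  forall i. forall j. forall q. (G(j) & G(i) & ~G(q))
The prefix is forall i forall j forall q: 3 universal, 0 existential.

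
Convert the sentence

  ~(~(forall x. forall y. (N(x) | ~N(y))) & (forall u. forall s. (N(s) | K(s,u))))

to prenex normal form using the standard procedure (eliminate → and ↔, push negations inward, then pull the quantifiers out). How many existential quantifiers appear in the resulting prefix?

2

Drive negations inward (¬∀x A ≡ ∃x ¬A, ¬∃x A ≡ ∀x ¬A, De Morgan for ∧/∨):
  (forall x. forall y. (N(x) | ~N(y))) | (exists u. exists s. (~N(s) & ~K(s,u)))
All bound variables are already distinct, so no renaming is needed.
Finally move all quantifiers to the prefix:
  forall x. forall y. exists u. exists s. (N(x) | ~N(y) | ~N(s) & ~K(s,u))
The prefix is forall x forall y exists u exists s: 2 universal, 2 existential.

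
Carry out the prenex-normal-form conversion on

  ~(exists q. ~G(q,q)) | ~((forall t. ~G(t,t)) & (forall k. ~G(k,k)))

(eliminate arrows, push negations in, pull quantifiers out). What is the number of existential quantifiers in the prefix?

Drive negations inward (¬∀x A ≡ ∃x ¬A, ¬∃x A ≡ ∀x ¬A, De Morgan for ∧/∨):
  (forall q. G(q,q)) | (exists t. G(t,t)) | (exists k. G(k,k))
All bound variables are already distinct, so no renaming is needed.
Pull the quantifiers to the front (each side's bound variable is not free in the other side):
  forall q. exists t. exists k. (G(q,q) | G(t,t) | G(k,k))
The prefix is forall q exists t exists k: 1 universal, 2 existential.

2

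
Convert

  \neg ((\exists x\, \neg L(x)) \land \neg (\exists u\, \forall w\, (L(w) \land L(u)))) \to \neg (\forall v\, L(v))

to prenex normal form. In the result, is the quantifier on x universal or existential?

Rewrite implications/biconditionals: A → B as ¬A ∨ B.
  \neg \neg ((\exists x\, \neg L(x)) \land \neg (\exists u\, \forall w\, (L(w) \land L(u)))) \lor \neg (\forall v\, L(v))
Drive negations inward (¬∀x A ≡ ∃x ¬A, ¬∃x A ≡ ∀x ¬A, De Morgan for ∧/∨):
  (\exists x\, \neg L(x)) \land (\forall u\, \exists w\, (\neg L(w) \lor \neg L(u))) \lor (\exists v\, \neg L(v))
All bound variables are already distinct, so no renaming is needed.
Extract every quantifier outward, since the variables are now distinct and don't occur free across branches:
  \exists x\, \forall u\, \exists w\, \exists v\, (\neg L(x) \land (\neg L(w) \lor \neg L(u)) \lor \neg L(v))
The quantifier \exists x sits under an even number of negations (counting the antecedent side of each →), so it remains existential.

existential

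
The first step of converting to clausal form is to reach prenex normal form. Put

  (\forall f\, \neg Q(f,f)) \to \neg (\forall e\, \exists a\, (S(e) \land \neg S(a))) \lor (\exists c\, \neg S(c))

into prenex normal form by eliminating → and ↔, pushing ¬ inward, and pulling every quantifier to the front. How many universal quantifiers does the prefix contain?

First replace A → B with ¬A ∨ B.
  \neg (\forall f\, \neg Q(f,f)) \lor \neg (\forall e\, \exists a\, (S(e) \land \neg S(a))) \lor (\exists c\, \neg S(c))
Move each ¬ inward, flipping quantifiers it crosses:
  (\exists f\, Q(f,f)) \lor (\exists e\, \forall a\, (\neg S(e) \lor S(a))) \lor (\exists c\, \neg S(c))
All bound variables are already distinct, so no renaming is needed.
Extract every quantifier outward, since the variables are now distinct and don't occur free across branches:
  \exists f\, \exists e\, \forall a\, \exists c\, (Q(f,f) \lor \neg S(e) \lor S(a) \lor \neg S(c))
The prefix is \exists f \exists e \forall a \exists c: 1 universal, 3 existential.

1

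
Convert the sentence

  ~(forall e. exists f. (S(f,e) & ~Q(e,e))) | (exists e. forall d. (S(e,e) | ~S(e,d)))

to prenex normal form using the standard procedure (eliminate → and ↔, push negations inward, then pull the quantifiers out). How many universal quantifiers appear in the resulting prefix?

2

Drive negations inward (¬∀x A ≡ ∃x ¬A, ¬∃x A ≡ ∀x ¬A, De Morgan for ∧/∨):
  (exists e. forall f. (~S(f,e) | Q(e,e))) | (exists e. forall d. (S(e,e) | ~S(e,d)))
Rename bound variables to avoid capture: e↦b.
  (exists e. forall f. (~S(f,e) | Q(e,e))) | (exists b. forall d. (S(b,b) | ~S(b,d)))
Finally move all quantifiers to the prefix:
  exists e. forall f. exists b. forall d. (~S(f,e) | Q(e,e) | S(b,b) | ~S(b,d))
The prefix is exists e forall f exists b forall d: 2 universal, 2 existential.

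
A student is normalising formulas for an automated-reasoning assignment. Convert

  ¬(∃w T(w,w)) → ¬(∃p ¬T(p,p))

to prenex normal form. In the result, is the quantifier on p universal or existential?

universal

First replace A → B with ¬A ∨ B.
  ¬¬(∃w T(w,w)) ∨ ¬(∃p ¬T(p,p))
Move each ¬ inward, flipping quantifiers it crosses:
  (∃w T(w,w)) ∨ (∀p T(p,p))
All bound variables are already distinct, so no renaming is needed.
Pull the quantifiers to the front (each side's bound variable is not free in the other side):
  ∃w ∀p (T(w,w) ∨ T(p,p))
The quantifier ∃p sits under an odd number of negations (counting the antecedent side of each →), so it flips to ∀p.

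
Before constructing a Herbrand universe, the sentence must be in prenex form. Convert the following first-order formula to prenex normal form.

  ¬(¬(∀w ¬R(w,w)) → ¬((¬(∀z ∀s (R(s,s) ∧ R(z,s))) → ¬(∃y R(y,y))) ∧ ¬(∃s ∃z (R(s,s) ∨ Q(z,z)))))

Eliminate → and ↔ using ¬ and ∨.
  ¬(¬¬(∀w ¬R(w,w)) ∨ ¬((¬¬(∀z ∀s (R(s,s) ∧ R(z,s))) ∨ ¬(∃y R(y,y))) ∧ ¬(∃s ∃z (R(s,s) ∨ Q(z,z)))))
Drive negations inward (¬∀x A ≡ ∃x ¬A, ¬∃x A ≡ ∀x ¬A, De Morgan for ∧/∨):
  (∃w R(w,w)) ∧ ((∀z ∀s (R(s,s) ∧ R(z,s))) ∨ (∀y ¬R(y,y))) ∧ (∀s ∀z (¬R(s,s) ∧ ¬Q(z,z)))
Rename bound variables to avoid capture: s↦r, z↦q.
  (∃w R(w,w)) ∧ ((∀z ∀s (R(s,s) ∧ R(z,s))) ∨ (∀y ¬R(y,y))) ∧ (∀r ∀q (¬R(r,r) ∧ ¬Q(q,q)))
Finally move all quantifiers to the prefix:
  ∃w ∀z ∀s ∀y ∀r ∀q (R(w,w) ∧ (R(s,s) ∧ R(z,s) ∨ ¬R(y,y)) ∧ ¬R(r,r) ∧ ¬Q(q,q))

∃w ∀z ∀s ∀y ∀r ∀q (R(w,w) ∧ (R(s,s) ∧ R(z,s) ∨ ¬R(y,y)) ∧ ¬R(r,r) ∧ ¬Q(q,q))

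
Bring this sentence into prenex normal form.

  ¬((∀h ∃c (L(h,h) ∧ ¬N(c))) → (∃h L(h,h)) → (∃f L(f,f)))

∀h ∃c ∃y ∀f (L(h,h) ∧ ¬N(c) ∧ L(y,y) ∧ ¬L(f,f))

First replace A → B with ¬A ∨ B.
  ¬(¬(∀h ∃c (L(h,h) ∧ ¬N(c))) ∨ ¬(∃h L(h,h)) ∨ (∃f L(f,f)))
Move each ¬ inward, flipping quantifiers it crosses:
  (∀h ∃c (L(h,h) ∧ ¬N(c))) ∧ (∃h L(h,h)) ∧ (∀f ¬L(f,f))
Standardize variables apart so no two quantifiers bind the same name: h↦y.
  (∀h ∃c (L(h,h) ∧ ¬N(c))) ∧ (∃y L(y,y)) ∧ (∀f ¬L(f,f))
Pull the quantifiers to the front (each side's bound variable is not free in the other side):
  ∀h ∃c ∃y ∀f (L(h,h) ∧ ¬N(c) ∧ L(y,y) ∧ ¬L(f,f))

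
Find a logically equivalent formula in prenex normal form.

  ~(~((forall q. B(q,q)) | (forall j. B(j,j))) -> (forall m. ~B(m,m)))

exists q. exists j. exists m. (~B(q,q) & ~B(j,j) & B(m,m))

First replace A → B with ¬A ∨ B.
  ~(~~((forall q. B(q,q)) | (forall j. B(j,j))) | (forall m. ~B(m,m)))
Drive negations inward (¬∀x A ≡ ∃x ¬A, ¬∃x A ≡ ∀x ¬A, De Morgan for ∧/∨):
  (exists q. ~B(q,q)) & (exists j. ~B(j,j)) & (exists m. B(m,m))
Finally move all quantifiers to the prefix:
  exists q. exists j. exists m. (~B(q,q) & ~B(j,j) & B(m,m))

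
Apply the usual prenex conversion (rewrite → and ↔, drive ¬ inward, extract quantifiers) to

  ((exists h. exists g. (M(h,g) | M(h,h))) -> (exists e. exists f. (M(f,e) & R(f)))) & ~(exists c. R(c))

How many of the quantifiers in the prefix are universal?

Eliminate → and ↔ using ¬ and ∨.
  (~(exists h. exists g. (M(h,g) | M(h,h))) | (exists e. exists f. (M(f,e) & R(f)))) & ~(exists c. R(c))
Drive negations inward (¬∀x A ≡ ∃x ¬A, ¬∃x A ≡ ∀x ¬A, De Morgan for ∧/∨):
  ((forall h. forall g. (~M(h,g) & ~M(h,h))) | (exists e. exists f. (M(f,e) & R(f)))) & (forall c. ~R(c))
Pull the quantifiers to the front (each side's bound variable is not free in the other side):
  forall h. forall g. exists e. exists f. forall c. ((~M(h,g) & ~M(h,h) | M(f,e) & R(f)) & ~R(c))
The prefix is forall h forall g exists e exists f forall c: 3 universal, 2 existential.

3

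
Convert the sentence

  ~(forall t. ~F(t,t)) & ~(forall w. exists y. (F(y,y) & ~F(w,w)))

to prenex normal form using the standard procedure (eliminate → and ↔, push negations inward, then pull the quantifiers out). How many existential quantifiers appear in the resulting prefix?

Drive negations inward (¬∀x A ≡ ∃x ¬A, ¬∃x A ≡ ∀x ¬A, De Morgan for ∧/∨):
  (exists t. F(t,t)) & (exists w. forall y. (~F(y,y) | F(w,w)))
Extract every quantifier outward, since the variables are now distinct and don't occur free across branches:
  exists t. exists w. forall y. (F(t,t) & (~F(y,y) | F(w,w)))
The prefix is exists t exists w forall y: 1 universal, 2 existential.

2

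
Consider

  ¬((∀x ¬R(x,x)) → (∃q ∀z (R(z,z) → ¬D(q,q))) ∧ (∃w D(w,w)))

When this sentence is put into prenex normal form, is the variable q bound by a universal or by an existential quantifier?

universal

Rewrite implications/biconditionals: A → B as ¬A ∨ B.
  ¬(¬(∀x ¬R(x,x)) ∨ (∃q ∀z (¬R(z,z) ∨ ¬D(q,q))) ∧ (∃w D(w,w)))
Push ¬ through the quantifiers and connectives to reach negation normal form:
  (∀x ¬R(x,x)) ∧ ((∀q ∃z (R(z,z) ∧ D(q,q))) ∨ (∀w ¬D(w,w)))
Extract every quantifier outward, since the variables are now distinct and don't occur free across branches:
  ∀x ∀q ∃z ∀w (¬R(x,x) ∧ (R(z,z) ∧ D(q,q) ∨ ¬D(w,w)))
The quantifier ∃q sits under an odd number of negations (counting the antecedent side of each →), so it flips to ∀q.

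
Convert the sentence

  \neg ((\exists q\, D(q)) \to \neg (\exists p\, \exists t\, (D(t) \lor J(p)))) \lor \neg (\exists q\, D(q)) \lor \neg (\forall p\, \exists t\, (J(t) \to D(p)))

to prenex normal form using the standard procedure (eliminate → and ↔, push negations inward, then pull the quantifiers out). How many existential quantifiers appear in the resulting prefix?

4

Rewrite implications/biconditionals: A → B as ¬A ∨ B.
  \neg (\neg (\exists q\, D(q)) \lor \neg (\exists p\, \exists t\, (D(t) \lor J(p)))) \lor \neg (\exists q\, D(q)) \lor \neg (\forall p\, \exists t\, (\neg J(t) \lor D(p)))
Drive negations inward (¬∀x A ≡ ∃x ¬A, ¬∃x A ≡ ∀x ¬A, De Morgan for ∧/∨):
  (\exists q\, D(q)) \land (\exists p\, \exists t\, (D(t) \lor J(p))) \lor (\forall q\, \neg D(q)) \lor (\exists p\, \forall t\, (J(t) \land \neg D(p)))
Give each quantifier a distinct variable: q↦z, p↦u1, t↦v.
  (\exists q\, D(q)) \land (\exists p\, \exists t\, (D(t) \lor J(p))) \lor (\forall z\, \neg D(z)) \lor (\exists u1\, \forall v\, (J(v) \land \neg D(u1)))
Pull the quantifiers to the front (each side's bound variable is not free in the other side):
  \exists q\, \exists p\, \exists t\, \forall z\, \exists u1\, \forall v\, (D(q) \land (D(t) \lor J(p)) \lor \neg D(z) \lor J(v) \land \neg D(u1))
The prefix is \exists q \exists p \exists t \forall z \exists u1 \forall v: 2 universal, 4 existential.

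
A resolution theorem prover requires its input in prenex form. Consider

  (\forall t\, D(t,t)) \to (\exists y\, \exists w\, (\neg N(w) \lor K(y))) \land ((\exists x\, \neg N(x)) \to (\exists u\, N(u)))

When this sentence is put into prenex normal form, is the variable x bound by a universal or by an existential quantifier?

Eliminate → and ↔ using ¬ and ∨.
  \neg (\forall t\, D(t,t)) \lor (\exists y\, \exists w\, (\neg N(w) \lor K(y))) \land (\neg (\exists x\, \neg N(x)) \lor (\exists u\, N(u)))
Drive negations inward (¬∀x A ≡ ∃x ¬A, ¬∃x A ≡ ∀x ¬A, De Morgan for ∧/∨):
  (\exists t\, \neg D(t,t)) \lor (\exists y\, \exists w\, (\neg N(w) \lor K(y))) \land ((\forall x\, N(x)) \lor (\exists u\, N(u)))
All bound variables are already distinct, so no renaming is needed.
Pull the quantifiers to the front (each side's bound variable is not free in the other side):
  \exists t\, \exists y\, \exists w\, \forall x\, \exists u\, (\neg D(t,t) \lor (\neg N(w) \lor K(y)) \land (N(x) \lor N(u)))
The quantifier \exists x sits under an odd number of negations (counting the antecedent side of each →), so it flips to \forall x.

universal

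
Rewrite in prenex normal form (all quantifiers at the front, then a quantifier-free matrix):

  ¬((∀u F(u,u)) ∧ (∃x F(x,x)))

∃u ∀x (¬F(u,u) ∨ ¬F(x,x))

Drive negations inward (¬∀x A ≡ ∃x ¬A, ¬∃x A ≡ ∀x ¬A, De Morgan for ∧/∨):
  (∃u ¬F(u,u)) ∨ (∀x ¬F(x,x))
Extract every quantifier outward, since the variables are now distinct and don't occur free across branches:
  ∃u ∀x (¬F(u,u) ∨ ¬F(x,x))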